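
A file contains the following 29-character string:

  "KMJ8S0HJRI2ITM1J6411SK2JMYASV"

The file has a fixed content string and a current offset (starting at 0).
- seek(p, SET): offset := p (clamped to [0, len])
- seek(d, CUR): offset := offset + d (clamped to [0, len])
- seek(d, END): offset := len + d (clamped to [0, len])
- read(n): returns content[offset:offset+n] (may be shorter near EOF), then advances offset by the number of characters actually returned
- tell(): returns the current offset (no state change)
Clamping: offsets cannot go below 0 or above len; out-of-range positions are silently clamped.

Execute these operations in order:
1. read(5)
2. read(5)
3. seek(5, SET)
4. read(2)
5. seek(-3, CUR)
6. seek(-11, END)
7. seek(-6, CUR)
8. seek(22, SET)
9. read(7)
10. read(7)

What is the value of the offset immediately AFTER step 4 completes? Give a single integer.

After 1 (read(5)): returned 'KMJ8S', offset=5
After 2 (read(5)): returned '0HJRI', offset=10
After 3 (seek(5, SET)): offset=5
After 4 (read(2)): returned '0H', offset=7

Answer: 7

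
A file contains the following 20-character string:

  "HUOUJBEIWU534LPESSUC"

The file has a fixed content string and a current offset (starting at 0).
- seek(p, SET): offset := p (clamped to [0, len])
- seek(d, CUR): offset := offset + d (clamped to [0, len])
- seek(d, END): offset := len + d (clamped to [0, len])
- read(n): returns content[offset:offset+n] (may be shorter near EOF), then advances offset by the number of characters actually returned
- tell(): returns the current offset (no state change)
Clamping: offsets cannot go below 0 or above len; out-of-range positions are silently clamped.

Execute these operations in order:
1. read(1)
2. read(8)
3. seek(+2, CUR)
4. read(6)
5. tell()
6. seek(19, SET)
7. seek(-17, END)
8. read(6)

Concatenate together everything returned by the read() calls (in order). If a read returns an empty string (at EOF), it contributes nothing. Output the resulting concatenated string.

Answer: HUOUJBEIW34LPESUJBEIW

Derivation:
After 1 (read(1)): returned 'H', offset=1
After 2 (read(8)): returned 'UOUJBEIW', offset=9
After 3 (seek(+2, CUR)): offset=11
After 4 (read(6)): returned '34LPES', offset=17
After 5 (tell()): offset=17
After 6 (seek(19, SET)): offset=19
After 7 (seek(-17, END)): offset=3
After 8 (read(6)): returned 'UJBEIW', offset=9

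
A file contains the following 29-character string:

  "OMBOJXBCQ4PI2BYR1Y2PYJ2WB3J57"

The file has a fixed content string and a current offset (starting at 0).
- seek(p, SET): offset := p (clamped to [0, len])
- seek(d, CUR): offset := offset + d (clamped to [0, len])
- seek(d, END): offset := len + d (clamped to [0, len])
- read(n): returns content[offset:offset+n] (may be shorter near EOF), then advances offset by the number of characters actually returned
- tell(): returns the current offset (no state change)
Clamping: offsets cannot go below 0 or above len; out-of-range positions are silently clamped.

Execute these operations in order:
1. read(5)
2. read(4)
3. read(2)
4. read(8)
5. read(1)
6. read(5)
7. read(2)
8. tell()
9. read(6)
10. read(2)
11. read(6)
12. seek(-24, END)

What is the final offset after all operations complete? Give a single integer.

Answer: 5

Derivation:
After 1 (read(5)): returned 'OMBOJ', offset=5
After 2 (read(4)): returned 'XBCQ', offset=9
After 3 (read(2)): returned '4P', offset=11
After 4 (read(8)): returned 'I2BYR1Y2', offset=19
After 5 (read(1)): returned 'P', offset=20
After 6 (read(5)): returned 'YJ2WB', offset=25
After 7 (read(2)): returned '3J', offset=27
After 8 (tell()): offset=27
After 9 (read(6)): returned '57', offset=29
After 10 (read(2)): returned '', offset=29
After 11 (read(6)): returned '', offset=29
After 12 (seek(-24, END)): offset=5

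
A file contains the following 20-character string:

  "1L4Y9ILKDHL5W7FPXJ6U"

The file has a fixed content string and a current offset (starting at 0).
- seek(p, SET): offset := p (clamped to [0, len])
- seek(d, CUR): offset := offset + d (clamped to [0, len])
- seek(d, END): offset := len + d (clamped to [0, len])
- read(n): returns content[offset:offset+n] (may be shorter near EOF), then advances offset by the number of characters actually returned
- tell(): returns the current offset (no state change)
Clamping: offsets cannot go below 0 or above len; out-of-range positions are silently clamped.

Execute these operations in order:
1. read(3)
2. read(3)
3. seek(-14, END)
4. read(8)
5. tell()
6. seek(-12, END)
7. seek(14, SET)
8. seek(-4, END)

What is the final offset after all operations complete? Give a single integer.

After 1 (read(3)): returned '1L4', offset=3
After 2 (read(3)): returned 'Y9I', offset=6
After 3 (seek(-14, END)): offset=6
After 4 (read(8)): returned 'LKDHL5W7', offset=14
After 5 (tell()): offset=14
After 6 (seek(-12, END)): offset=8
After 7 (seek(14, SET)): offset=14
After 8 (seek(-4, END)): offset=16

Answer: 16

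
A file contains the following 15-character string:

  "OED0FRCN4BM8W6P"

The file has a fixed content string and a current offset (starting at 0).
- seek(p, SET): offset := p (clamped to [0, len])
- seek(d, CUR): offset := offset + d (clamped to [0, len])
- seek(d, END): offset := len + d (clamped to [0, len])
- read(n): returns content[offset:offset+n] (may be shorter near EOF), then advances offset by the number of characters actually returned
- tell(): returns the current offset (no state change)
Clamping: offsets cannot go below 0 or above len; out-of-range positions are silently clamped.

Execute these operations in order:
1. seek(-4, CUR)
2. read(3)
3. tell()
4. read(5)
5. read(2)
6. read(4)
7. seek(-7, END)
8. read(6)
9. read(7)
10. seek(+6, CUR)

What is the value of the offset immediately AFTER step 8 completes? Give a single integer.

Answer: 14

Derivation:
After 1 (seek(-4, CUR)): offset=0
After 2 (read(3)): returned 'OED', offset=3
After 3 (tell()): offset=3
After 4 (read(5)): returned '0FRCN', offset=8
After 5 (read(2)): returned '4B', offset=10
After 6 (read(4)): returned 'M8W6', offset=14
After 7 (seek(-7, END)): offset=8
After 8 (read(6)): returned '4BM8W6', offset=14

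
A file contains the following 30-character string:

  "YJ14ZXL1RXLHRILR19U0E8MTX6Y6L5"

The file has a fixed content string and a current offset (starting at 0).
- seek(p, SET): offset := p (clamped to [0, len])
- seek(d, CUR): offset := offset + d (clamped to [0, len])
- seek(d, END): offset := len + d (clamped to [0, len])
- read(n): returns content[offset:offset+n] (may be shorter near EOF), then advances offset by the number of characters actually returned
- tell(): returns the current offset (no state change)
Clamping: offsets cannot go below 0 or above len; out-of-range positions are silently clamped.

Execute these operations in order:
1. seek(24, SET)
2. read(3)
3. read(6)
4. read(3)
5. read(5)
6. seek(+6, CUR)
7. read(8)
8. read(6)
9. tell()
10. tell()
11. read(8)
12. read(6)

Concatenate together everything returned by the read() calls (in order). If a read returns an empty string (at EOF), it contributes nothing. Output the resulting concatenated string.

After 1 (seek(24, SET)): offset=24
After 2 (read(3)): returned 'X6Y', offset=27
After 3 (read(6)): returned '6L5', offset=30
After 4 (read(3)): returned '', offset=30
After 5 (read(5)): returned '', offset=30
After 6 (seek(+6, CUR)): offset=30
After 7 (read(8)): returned '', offset=30
After 8 (read(6)): returned '', offset=30
After 9 (tell()): offset=30
After 10 (tell()): offset=30
After 11 (read(8)): returned '', offset=30
After 12 (read(6)): returned '', offset=30

Answer: X6Y6L5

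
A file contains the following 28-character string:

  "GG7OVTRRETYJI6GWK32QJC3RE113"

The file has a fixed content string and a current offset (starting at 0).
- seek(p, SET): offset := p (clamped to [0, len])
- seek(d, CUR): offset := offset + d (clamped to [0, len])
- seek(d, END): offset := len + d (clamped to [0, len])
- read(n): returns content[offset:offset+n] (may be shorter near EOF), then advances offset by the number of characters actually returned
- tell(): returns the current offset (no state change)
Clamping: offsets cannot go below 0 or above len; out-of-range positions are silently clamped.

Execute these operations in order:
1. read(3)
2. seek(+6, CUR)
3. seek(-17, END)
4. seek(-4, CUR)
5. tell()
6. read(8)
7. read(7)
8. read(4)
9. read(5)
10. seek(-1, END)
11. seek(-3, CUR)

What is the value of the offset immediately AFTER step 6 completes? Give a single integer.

Answer: 15

Derivation:
After 1 (read(3)): returned 'GG7', offset=3
After 2 (seek(+6, CUR)): offset=9
After 3 (seek(-17, END)): offset=11
After 4 (seek(-4, CUR)): offset=7
After 5 (tell()): offset=7
After 6 (read(8)): returned 'RETYJI6G', offset=15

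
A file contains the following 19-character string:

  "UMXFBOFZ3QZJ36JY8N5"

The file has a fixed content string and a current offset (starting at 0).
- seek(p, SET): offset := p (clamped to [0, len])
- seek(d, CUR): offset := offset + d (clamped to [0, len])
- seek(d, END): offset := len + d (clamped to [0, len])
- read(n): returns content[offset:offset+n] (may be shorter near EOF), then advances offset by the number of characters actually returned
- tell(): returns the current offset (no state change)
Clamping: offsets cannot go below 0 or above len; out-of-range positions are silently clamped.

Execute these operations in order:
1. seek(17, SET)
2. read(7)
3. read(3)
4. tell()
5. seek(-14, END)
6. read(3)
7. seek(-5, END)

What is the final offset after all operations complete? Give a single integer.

Answer: 14

Derivation:
After 1 (seek(17, SET)): offset=17
After 2 (read(7)): returned 'N5', offset=19
After 3 (read(3)): returned '', offset=19
After 4 (tell()): offset=19
After 5 (seek(-14, END)): offset=5
After 6 (read(3)): returned 'OFZ', offset=8
After 7 (seek(-5, END)): offset=14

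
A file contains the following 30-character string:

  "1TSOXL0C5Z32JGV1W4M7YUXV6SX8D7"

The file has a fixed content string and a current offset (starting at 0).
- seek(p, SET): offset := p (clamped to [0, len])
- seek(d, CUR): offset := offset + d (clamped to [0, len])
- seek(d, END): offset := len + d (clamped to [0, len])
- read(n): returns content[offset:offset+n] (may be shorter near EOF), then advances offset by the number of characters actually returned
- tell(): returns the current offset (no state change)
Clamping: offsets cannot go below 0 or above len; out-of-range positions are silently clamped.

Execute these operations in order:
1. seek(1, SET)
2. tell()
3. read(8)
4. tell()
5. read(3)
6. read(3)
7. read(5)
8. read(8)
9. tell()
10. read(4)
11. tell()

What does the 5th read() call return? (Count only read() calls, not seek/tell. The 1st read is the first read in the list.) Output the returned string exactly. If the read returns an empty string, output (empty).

Answer: YUXV6SX8

Derivation:
After 1 (seek(1, SET)): offset=1
After 2 (tell()): offset=1
After 3 (read(8)): returned 'TSOXL0C5', offset=9
After 4 (tell()): offset=9
After 5 (read(3)): returned 'Z32', offset=12
After 6 (read(3)): returned 'JGV', offset=15
After 7 (read(5)): returned '1W4M7', offset=20
After 8 (read(8)): returned 'YUXV6SX8', offset=28
After 9 (tell()): offset=28
After 10 (read(4)): returned 'D7', offset=30
After 11 (tell()): offset=30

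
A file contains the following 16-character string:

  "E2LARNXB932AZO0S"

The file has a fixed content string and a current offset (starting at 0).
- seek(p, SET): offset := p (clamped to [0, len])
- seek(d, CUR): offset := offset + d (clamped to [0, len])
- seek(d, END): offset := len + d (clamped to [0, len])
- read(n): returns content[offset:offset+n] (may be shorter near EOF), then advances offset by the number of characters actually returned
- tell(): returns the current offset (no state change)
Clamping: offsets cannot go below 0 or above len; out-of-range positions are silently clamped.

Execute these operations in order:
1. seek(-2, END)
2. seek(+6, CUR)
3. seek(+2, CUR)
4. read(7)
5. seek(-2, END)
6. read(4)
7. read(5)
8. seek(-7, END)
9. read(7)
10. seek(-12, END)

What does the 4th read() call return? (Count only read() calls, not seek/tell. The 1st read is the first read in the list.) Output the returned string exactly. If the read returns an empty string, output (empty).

After 1 (seek(-2, END)): offset=14
After 2 (seek(+6, CUR)): offset=16
After 3 (seek(+2, CUR)): offset=16
After 4 (read(7)): returned '', offset=16
After 5 (seek(-2, END)): offset=14
After 6 (read(4)): returned '0S', offset=16
After 7 (read(5)): returned '', offset=16
After 8 (seek(-7, END)): offset=9
After 9 (read(7)): returned '32AZO0S', offset=16
After 10 (seek(-12, END)): offset=4

Answer: 32AZO0S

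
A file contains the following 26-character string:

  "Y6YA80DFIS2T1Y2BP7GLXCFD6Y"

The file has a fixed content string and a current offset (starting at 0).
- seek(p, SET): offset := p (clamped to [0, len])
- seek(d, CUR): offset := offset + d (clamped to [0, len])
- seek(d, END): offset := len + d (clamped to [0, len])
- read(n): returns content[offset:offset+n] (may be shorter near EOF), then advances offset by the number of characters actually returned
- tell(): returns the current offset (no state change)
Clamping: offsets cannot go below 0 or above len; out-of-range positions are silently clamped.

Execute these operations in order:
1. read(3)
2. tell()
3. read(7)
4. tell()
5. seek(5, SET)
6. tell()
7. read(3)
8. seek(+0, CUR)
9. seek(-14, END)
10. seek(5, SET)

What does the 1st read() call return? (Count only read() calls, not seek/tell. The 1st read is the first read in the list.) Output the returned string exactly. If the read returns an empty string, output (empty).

After 1 (read(3)): returned 'Y6Y', offset=3
After 2 (tell()): offset=3
After 3 (read(7)): returned 'A80DFIS', offset=10
After 4 (tell()): offset=10
After 5 (seek(5, SET)): offset=5
After 6 (tell()): offset=5
After 7 (read(3)): returned '0DF', offset=8
After 8 (seek(+0, CUR)): offset=8
After 9 (seek(-14, END)): offset=12
After 10 (seek(5, SET)): offset=5

Answer: Y6Y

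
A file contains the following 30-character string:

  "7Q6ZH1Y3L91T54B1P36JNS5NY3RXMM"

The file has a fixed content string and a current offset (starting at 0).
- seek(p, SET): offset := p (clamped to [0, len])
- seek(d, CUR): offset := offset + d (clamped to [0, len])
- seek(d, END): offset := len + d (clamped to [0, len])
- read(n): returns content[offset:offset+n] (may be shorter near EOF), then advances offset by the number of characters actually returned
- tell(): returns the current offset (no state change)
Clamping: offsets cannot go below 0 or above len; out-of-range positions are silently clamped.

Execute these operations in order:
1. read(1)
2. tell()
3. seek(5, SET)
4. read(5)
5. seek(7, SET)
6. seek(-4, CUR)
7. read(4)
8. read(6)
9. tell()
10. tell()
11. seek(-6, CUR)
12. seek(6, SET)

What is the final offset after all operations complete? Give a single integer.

Answer: 6

Derivation:
After 1 (read(1)): returned '7', offset=1
After 2 (tell()): offset=1
After 3 (seek(5, SET)): offset=5
After 4 (read(5)): returned '1Y3L9', offset=10
After 5 (seek(7, SET)): offset=7
After 6 (seek(-4, CUR)): offset=3
After 7 (read(4)): returned 'ZH1Y', offset=7
After 8 (read(6)): returned '3L91T5', offset=13
After 9 (tell()): offset=13
After 10 (tell()): offset=13
After 11 (seek(-6, CUR)): offset=7
After 12 (seek(6, SET)): offset=6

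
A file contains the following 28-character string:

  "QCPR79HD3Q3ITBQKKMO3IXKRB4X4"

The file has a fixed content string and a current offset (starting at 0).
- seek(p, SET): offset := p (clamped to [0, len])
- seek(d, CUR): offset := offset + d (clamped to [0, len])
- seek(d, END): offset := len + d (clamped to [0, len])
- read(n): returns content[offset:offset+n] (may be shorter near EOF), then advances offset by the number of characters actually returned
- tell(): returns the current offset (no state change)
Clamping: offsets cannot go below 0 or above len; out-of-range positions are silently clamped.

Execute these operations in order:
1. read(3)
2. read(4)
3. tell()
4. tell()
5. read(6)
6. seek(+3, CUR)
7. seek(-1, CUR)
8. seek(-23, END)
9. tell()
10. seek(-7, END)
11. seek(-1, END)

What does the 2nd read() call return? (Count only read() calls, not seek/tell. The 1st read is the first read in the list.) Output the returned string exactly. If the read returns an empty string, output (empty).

After 1 (read(3)): returned 'QCP', offset=3
After 2 (read(4)): returned 'R79H', offset=7
After 3 (tell()): offset=7
After 4 (tell()): offset=7
After 5 (read(6)): returned 'D3Q3IT', offset=13
After 6 (seek(+3, CUR)): offset=16
After 7 (seek(-1, CUR)): offset=15
After 8 (seek(-23, END)): offset=5
After 9 (tell()): offset=5
After 10 (seek(-7, END)): offset=21
After 11 (seek(-1, END)): offset=27

Answer: R79H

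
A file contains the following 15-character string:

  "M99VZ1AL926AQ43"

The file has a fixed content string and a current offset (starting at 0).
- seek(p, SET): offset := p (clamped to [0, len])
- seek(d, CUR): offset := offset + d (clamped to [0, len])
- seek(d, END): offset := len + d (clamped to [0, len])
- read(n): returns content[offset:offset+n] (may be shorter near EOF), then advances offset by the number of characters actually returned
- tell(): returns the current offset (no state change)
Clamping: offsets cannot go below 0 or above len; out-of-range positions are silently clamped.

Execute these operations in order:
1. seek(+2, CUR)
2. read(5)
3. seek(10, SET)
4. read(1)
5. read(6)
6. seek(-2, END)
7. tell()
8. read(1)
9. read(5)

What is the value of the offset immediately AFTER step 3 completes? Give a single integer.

Answer: 10

Derivation:
After 1 (seek(+2, CUR)): offset=2
After 2 (read(5)): returned '9VZ1A', offset=7
After 3 (seek(10, SET)): offset=10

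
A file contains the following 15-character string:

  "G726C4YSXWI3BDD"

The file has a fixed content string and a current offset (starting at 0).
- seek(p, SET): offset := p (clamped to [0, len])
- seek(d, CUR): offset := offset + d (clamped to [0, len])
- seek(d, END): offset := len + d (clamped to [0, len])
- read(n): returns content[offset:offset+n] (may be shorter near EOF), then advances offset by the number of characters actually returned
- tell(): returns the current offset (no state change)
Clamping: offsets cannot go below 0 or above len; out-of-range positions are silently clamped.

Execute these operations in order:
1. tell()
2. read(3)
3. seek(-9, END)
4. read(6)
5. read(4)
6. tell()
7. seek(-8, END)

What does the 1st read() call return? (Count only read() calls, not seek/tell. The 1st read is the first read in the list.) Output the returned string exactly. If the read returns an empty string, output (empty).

After 1 (tell()): offset=0
After 2 (read(3)): returned 'G72', offset=3
After 3 (seek(-9, END)): offset=6
After 4 (read(6)): returned 'YSXWI3', offset=12
After 5 (read(4)): returned 'BDD', offset=15
After 6 (tell()): offset=15
After 7 (seek(-8, END)): offset=7

Answer: G72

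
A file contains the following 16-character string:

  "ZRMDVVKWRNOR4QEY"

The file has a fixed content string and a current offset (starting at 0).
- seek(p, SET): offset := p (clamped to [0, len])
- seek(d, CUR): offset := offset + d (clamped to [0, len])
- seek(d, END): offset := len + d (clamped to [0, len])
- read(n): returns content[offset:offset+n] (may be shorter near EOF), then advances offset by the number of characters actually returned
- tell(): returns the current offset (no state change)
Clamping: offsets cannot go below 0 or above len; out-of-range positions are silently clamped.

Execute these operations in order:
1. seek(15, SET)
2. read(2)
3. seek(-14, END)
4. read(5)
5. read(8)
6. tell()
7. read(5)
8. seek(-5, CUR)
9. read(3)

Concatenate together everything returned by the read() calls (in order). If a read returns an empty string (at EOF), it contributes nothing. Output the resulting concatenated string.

After 1 (seek(15, SET)): offset=15
After 2 (read(2)): returned 'Y', offset=16
After 3 (seek(-14, END)): offset=2
After 4 (read(5)): returned 'MDVVK', offset=7
After 5 (read(8)): returned 'WRNOR4QE', offset=15
After 6 (tell()): offset=15
After 7 (read(5)): returned 'Y', offset=16
After 8 (seek(-5, CUR)): offset=11
After 9 (read(3)): returned 'R4Q', offset=14

Answer: YMDVVKWRNOR4QEYR4Q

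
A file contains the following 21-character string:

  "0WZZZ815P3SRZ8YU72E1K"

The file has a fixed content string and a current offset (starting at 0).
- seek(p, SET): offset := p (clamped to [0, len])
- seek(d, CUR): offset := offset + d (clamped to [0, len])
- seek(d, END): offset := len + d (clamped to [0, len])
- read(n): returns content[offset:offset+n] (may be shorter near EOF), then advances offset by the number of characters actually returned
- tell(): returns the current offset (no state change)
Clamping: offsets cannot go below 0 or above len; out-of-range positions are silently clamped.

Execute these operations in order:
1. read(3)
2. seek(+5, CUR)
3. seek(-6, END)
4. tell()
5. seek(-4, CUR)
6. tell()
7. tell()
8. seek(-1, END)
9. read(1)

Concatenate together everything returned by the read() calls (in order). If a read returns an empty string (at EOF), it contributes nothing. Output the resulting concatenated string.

Answer: 0WZK

Derivation:
After 1 (read(3)): returned '0WZ', offset=3
After 2 (seek(+5, CUR)): offset=8
After 3 (seek(-6, END)): offset=15
After 4 (tell()): offset=15
After 5 (seek(-4, CUR)): offset=11
After 6 (tell()): offset=11
After 7 (tell()): offset=11
After 8 (seek(-1, END)): offset=20
After 9 (read(1)): returned 'K', offset=21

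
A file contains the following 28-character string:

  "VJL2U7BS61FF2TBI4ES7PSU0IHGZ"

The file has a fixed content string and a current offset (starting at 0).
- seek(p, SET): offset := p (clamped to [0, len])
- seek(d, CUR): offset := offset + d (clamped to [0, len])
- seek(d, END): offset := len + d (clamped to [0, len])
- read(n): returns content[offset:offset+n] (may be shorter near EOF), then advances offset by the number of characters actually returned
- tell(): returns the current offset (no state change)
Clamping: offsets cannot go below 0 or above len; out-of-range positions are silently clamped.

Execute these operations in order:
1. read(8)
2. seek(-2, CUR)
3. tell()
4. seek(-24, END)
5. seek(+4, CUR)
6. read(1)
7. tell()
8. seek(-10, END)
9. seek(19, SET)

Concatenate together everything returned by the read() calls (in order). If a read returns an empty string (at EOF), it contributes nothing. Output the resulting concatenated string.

After 1 (read(8)): returned 'VJL2U7BS', offset=8
After 2 (seek(-2, CUR)): offset=6
After 3 (tell()): offset=6
After 4 (seek(-24, END)): offset=4
After 5 (seek(+4, CUR)): offset=8
After 6 (read(1)): returned '6', offset=9
After 7 (tell()): offset=9
After 8 (seek(-10, END)): offset=18
After 9 (seek(19, SET)): offset=19

Answer: VJL2U7BS6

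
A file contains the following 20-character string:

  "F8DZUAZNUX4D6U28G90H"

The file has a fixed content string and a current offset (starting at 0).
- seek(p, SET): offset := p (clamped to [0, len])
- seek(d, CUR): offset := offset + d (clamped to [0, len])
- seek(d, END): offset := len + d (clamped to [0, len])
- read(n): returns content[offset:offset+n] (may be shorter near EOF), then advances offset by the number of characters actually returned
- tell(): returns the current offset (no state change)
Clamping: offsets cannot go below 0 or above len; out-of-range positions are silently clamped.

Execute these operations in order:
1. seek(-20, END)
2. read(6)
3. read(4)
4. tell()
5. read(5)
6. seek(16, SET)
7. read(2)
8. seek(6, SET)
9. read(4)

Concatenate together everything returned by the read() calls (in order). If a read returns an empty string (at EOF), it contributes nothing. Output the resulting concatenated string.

Answer: F8DZUAZNUX4D6U2G9ZNUX

Derivation:
After 1 (seek(-20, END)): offset=0
After 2 (read(6)): returned 'F8DZUA', offset=6
After 3 (read(4)): returned 'ZNUX', offset=10
After 4 (tell()): offset=10
After 5 (read(5)): returned '4D6U2', offset=15
After 6 (seek(16, SET)): offset=16
After 7 (read(2)): returned 'G9', offset=18
After 8 (seek(6, SET)): offset=6
After 9 (read(4)): returned 'ZNUX', offset=10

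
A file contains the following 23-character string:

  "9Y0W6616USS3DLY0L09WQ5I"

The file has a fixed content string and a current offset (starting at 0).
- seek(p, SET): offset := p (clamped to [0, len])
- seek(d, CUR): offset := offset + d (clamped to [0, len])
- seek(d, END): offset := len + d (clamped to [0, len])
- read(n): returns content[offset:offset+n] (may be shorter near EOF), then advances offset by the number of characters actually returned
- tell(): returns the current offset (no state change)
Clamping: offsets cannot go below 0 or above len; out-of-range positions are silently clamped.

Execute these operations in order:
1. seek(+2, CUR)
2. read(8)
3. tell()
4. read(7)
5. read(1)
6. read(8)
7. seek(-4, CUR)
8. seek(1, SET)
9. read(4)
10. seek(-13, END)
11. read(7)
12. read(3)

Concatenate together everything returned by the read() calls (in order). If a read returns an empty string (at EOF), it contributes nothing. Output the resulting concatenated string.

Answer: 0W6616USS3DLY0L09WQ5IY0W6S3DLY0L09W

Derivation:
After 1 (seek(+2, CUR)): offset=2
After 2 (read(8)): returned '0W6616US', offset=10
After 3 (tell()): offset=10
After 4 (read(7)): returned 'S3DLY0L', offset=17
After 5 (read(1)): returned '0', offset=18
After 6 (read(8)): returned '9WQ5I', offset=23
After 7 (seek(-4, CUR)): offset=19
After 8 (seek(1, SET)): offset=1
After 9 (read(4)): returned 'Y0W6', offset=5
After 10 (seek(-13, END)): offset=10
After 11 (read(7)): returned 'S3DLY0L', offset=17
After 12 (read(3)): returned '09W', offset=20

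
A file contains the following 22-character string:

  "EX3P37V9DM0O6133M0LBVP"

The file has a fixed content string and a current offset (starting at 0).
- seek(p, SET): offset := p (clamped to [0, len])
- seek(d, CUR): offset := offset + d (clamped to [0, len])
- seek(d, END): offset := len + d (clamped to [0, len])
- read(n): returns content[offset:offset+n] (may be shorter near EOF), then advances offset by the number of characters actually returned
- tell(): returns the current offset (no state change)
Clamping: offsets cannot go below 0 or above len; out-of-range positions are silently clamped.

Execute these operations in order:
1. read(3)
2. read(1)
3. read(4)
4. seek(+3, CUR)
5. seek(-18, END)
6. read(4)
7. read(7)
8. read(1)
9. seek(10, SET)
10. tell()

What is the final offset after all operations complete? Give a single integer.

After 1 (read(3)): returned 'EX3', offset=3
After 2 (read(1)): returned 'P', offset=4
After 3 (read(4)): returned '37V9', offset=8
After 4 (seek(+3, CUR)): offset=11
After 5 (seek(-18, END)): offset=4
After 6 (read(4)): returned '37V9', offset=8
After 7 (read(7)): returned 'DM0O613', offset=15
After 8 (read(1)): returned '3', offset=16
After 9 (seek(10, SET)): offset=10
After 10 (tell()): offset=10

Answer: 10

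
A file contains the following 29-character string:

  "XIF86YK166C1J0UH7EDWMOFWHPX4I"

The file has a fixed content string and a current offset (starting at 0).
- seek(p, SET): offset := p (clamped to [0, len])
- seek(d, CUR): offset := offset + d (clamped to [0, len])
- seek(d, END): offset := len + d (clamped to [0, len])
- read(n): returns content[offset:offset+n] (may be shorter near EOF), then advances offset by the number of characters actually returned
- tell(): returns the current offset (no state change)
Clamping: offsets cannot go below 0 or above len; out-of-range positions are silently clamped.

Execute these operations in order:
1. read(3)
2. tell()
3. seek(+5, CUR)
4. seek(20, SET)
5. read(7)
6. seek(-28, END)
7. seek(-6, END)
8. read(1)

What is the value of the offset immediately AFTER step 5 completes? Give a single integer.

After 1 (read(3)): returned 'XIF', offset=3
After 2 (tell()): offset=3
After 3 (seek(+5, CUR)): offset=8
After 4 (seek(20, SET)): offset=20
After 5 (read(7)): returned 'MOFWHPX', offset=27

Answer: 27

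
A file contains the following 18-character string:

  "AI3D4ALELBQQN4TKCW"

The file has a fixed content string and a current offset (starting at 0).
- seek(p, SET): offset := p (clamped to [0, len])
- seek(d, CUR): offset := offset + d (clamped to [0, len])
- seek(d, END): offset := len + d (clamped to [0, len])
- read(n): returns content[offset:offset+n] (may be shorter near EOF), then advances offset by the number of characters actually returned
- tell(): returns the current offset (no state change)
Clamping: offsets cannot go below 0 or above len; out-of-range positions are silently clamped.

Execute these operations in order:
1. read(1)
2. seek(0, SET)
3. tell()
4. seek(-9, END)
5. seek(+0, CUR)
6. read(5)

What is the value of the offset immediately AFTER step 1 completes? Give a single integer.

After 1 (read(1)): returned 'A', offset=1

Answer: 1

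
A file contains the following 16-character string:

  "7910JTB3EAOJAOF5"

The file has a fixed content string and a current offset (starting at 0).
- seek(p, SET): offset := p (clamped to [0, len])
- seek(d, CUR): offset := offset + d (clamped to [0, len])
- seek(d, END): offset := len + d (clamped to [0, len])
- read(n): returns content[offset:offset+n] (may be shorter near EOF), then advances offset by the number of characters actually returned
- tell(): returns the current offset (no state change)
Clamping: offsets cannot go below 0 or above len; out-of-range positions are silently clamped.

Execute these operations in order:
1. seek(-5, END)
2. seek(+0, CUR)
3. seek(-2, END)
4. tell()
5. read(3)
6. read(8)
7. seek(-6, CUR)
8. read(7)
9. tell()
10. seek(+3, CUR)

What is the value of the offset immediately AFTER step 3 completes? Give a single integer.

After 1 (seek(-5, END)): offset=11
After 2 (seek(+0, CUR)): offset=11
After 3 (seek(-2, END)): offset=14

Answer: 14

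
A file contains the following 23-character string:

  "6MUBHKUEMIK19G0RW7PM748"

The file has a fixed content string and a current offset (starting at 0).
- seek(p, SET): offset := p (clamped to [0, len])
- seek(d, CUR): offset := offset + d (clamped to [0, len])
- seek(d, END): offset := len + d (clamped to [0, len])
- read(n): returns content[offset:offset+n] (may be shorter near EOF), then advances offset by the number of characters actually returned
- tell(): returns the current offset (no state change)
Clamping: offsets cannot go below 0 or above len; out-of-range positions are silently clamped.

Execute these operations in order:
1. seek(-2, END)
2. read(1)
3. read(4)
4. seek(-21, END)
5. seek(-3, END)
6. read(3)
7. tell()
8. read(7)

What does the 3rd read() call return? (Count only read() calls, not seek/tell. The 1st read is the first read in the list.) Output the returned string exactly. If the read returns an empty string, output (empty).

After 1 (seek(-2, END)): offset=21
After 2 (read(1)): returned '4', offset=22
After 3 (read(4)): returned '8', offset=23
After 4 (seek(-21, END)): offset=2
After 5 (seek(-3, END)): offset=20
After 6 (read(3)): returned '748', offset=23
After 7 (tell()): offset=23
After 8 (read(7)): returned '', offset=23

Answer: 748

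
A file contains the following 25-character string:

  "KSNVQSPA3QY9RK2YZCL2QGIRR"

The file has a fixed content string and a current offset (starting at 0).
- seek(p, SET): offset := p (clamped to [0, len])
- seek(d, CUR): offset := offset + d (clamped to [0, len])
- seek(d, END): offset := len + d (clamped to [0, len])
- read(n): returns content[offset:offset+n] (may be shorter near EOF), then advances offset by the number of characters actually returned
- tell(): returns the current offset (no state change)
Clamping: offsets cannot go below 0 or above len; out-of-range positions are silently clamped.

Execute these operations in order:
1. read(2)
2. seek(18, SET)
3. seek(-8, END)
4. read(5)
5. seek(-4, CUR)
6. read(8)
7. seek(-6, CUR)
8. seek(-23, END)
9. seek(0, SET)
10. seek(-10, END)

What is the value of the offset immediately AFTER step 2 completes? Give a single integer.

After 1 (read(2)): returned 'KS', offset=2
After 2 (seek(18, SET)): offset=18

Answer: 18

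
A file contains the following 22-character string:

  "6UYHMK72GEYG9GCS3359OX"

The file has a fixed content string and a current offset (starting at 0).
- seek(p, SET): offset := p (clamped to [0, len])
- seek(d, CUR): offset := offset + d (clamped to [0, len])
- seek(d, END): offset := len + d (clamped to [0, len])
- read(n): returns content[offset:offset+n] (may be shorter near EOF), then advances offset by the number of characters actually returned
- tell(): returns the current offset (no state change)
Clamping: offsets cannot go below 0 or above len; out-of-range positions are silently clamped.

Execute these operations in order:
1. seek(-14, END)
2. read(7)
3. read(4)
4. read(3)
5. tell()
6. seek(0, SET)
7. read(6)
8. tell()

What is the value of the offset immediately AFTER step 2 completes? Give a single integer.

After 1 (seek(-14, END)): offset=8
After 2 (read(7)): returned 'GEYG9GC', offset=15

Answer: 15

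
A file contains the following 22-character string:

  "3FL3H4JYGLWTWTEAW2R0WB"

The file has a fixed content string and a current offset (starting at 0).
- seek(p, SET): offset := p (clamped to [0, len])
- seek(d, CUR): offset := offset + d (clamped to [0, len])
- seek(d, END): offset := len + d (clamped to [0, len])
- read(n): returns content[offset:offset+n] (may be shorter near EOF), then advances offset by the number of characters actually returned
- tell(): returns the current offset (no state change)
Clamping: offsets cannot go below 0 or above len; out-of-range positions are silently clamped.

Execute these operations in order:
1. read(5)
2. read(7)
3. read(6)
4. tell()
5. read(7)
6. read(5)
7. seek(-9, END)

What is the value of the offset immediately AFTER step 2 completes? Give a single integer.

Answer: 12

Derivation:
After 1 (read(5)): returned '3FL3H', offset=5
After 2 (read(7)): returned '4JYGLWT', offset=12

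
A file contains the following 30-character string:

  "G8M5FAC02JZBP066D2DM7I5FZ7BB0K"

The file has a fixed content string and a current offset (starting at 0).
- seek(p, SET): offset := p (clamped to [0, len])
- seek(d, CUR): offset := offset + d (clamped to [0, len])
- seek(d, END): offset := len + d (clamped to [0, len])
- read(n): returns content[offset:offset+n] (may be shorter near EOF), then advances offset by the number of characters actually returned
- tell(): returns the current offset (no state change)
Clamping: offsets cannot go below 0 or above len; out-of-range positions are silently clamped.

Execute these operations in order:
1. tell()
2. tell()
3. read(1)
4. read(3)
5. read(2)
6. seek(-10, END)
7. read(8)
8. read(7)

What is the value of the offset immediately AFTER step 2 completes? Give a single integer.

After 1 (tell()): offset=0
After 2 (tell()): offset=0

Answer: 0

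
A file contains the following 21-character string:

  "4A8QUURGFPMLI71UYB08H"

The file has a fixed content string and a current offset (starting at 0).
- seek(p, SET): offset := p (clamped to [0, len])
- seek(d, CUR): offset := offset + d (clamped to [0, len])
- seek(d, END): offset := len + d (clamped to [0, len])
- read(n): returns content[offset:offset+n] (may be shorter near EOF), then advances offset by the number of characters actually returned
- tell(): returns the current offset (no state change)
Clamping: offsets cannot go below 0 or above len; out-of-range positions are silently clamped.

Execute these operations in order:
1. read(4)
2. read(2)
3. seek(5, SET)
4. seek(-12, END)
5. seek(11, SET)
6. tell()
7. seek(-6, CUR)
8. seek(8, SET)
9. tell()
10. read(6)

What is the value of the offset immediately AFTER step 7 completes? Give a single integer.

Answer: 5

Derivation:
After 1 (read(4)): returned '4A8Q', offset=4
After 2 (read(2)): returned 'UU', offset=6
After 3 (seek(5, SET)): offset=5
After 4 (seek(-12, END)): offset=9
After 5 (seek(11, SET)): offset=11
After 6 (tell()): offset=11
After 7 (seek(-6, CUR)): offset=5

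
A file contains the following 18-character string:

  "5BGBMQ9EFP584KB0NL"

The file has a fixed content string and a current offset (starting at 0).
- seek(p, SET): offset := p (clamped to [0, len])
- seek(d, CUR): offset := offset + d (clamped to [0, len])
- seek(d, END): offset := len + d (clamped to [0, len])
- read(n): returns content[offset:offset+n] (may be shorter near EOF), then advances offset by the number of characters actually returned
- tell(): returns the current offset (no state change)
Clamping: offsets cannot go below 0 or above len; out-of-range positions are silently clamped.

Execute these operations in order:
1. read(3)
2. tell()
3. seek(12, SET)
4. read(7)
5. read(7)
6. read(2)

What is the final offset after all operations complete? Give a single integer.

After 1 (read(3)): returned '5BG', offset=3
After 2 (tell()): offset=3
After 3 (seek(12, SET)): offset=12
After 4 (read(7)): returned '4KB0NL', offset=18
After 5 (read(7)): returned '', offset=18
After 6 (read(2)): returned '', offset=18

Answer: 18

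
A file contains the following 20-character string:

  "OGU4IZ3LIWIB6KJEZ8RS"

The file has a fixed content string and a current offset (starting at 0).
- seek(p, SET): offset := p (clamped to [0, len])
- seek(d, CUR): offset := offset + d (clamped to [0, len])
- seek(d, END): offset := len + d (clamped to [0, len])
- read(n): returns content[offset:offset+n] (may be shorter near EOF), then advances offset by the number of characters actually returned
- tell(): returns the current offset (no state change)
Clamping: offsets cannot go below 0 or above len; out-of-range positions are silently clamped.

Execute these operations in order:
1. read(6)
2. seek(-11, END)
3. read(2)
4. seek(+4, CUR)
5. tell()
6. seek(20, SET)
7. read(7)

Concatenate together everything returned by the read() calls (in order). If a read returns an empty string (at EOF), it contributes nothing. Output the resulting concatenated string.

Answer: OGU4IZWI

Derivation:
After 1 (read(6)): returned 'OGU4IZ', offset=6
After 2 (seek(-11, END)): offset=9
After 3 (read(2)): returned 'WI', offset=11
After 4 (seek(+4, CUR)): offset=15
After 5 (tell()): offset=15
After 6 (seek(20, SET)): offset=20
After 7 (read(7)): returned '', offset=20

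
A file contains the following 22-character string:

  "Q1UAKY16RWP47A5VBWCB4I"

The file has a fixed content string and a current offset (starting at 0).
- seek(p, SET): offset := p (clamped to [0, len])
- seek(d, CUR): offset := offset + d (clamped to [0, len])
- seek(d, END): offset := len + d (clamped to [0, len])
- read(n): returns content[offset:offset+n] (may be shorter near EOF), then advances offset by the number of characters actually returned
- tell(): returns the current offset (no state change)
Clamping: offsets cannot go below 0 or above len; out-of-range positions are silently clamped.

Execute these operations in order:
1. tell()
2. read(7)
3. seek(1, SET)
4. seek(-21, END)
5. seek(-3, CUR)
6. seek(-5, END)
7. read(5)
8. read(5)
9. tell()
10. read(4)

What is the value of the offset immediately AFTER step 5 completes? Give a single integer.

Answer: 0

Derivation:
After 1 (tell()): offset=0
After 2 (read(7)): returned 'Q1UAKY1', offset=7
After 3 (seek(1, SET)): offset=1
After 4 (seek(-21, END)): offset=1
After 5 (seek(-3, CUR)): offset=0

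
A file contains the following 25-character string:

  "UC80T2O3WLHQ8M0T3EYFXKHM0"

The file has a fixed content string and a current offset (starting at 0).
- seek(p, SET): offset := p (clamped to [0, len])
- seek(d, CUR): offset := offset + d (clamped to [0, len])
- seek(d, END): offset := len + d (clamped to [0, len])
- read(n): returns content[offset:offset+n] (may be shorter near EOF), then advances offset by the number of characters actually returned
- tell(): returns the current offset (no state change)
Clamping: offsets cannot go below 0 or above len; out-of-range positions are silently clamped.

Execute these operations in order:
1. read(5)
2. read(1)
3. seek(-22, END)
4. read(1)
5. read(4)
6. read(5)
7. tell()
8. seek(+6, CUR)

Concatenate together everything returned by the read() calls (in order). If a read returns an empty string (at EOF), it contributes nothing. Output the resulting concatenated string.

Answer: UC80T20T2O3WLHQ8

Derivation:
After 1 (read(5)): returned 'UC80T', offset=5
After 2 (read(1)): returned '2', offset=6
After 3 (seek(-22, END)): offset=3
After 4 (read(1)): returned '0', offset=4
After 5 (read(4)): returned 'T2O3', offset=8
After 6 (read(5)): returned 'WLHQ8', offset=13
After 7 (tell()): offset=13
After 8 (seek(+6, CUR)): offset=19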